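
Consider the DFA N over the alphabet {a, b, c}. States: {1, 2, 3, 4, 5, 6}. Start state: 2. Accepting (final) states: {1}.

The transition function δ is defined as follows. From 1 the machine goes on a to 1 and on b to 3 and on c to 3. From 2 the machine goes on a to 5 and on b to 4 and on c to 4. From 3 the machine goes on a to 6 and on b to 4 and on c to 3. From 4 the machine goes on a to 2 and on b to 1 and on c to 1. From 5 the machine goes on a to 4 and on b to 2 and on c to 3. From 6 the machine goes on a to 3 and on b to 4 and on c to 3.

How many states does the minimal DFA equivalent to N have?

5

Start with accepting vs non-accepting: {1} | {2,3,4,5,6}.
Split {2,3,4,5,6} by δ(·,b) → {2,3,5,6} and {4}.
Split {2,3,5,6} by δ(·,a) → {2,3,6} and {5}.
Refine {2,3,6} on symbol a: members go to different blocks, giving {3,6} and {2}.
No further refinement is possible. Final partition (5 blocks): {1} | {3,6} | {4} | {5} | {2}.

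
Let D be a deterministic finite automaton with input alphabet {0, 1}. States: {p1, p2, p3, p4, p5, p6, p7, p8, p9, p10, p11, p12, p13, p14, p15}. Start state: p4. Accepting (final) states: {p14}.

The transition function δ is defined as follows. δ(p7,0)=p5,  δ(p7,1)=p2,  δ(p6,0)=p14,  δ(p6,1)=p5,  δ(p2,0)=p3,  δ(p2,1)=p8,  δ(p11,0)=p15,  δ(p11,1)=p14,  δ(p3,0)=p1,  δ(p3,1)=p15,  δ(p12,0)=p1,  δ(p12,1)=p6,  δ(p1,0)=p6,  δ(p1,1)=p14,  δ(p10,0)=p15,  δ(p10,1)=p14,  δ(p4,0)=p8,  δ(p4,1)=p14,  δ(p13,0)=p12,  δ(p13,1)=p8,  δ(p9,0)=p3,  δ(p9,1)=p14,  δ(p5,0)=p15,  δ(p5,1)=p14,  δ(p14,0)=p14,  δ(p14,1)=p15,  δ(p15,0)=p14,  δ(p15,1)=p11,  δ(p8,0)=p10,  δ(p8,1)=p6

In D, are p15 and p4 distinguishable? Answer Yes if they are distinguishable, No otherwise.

Reachable states from the start: {p4,p5,p6,p8,p10,p11,p14,p15}. Unreachable: {p1,p2,p3,p7,p9,p12,p13} — drop them.
Start with accepting vs non-accepting: {p14} | {p4,p5,p6,p8,p10,p11,p15}.
Split {p4,p5,p6,p8,p10,p11,p15} by δ(·,0) → {p4,p5,p8,p10,p11} and {p6,p15}.
On input 0, block {p4,p5,p8,p10,p11} splits into {p5,p10,p11} and {p4,p8}.
Split {p4,p8} by δ(·,0) → {p4} and {p8}.
The partition is now stable with 5 blocks: {p14} | {p5,p10,p11} | {p6,p15} | {p4} | {p8}.
p15 and p4 end up in different blocks, so they are distinguishable. For instance, the string '0' is accepted from only p15.

Yes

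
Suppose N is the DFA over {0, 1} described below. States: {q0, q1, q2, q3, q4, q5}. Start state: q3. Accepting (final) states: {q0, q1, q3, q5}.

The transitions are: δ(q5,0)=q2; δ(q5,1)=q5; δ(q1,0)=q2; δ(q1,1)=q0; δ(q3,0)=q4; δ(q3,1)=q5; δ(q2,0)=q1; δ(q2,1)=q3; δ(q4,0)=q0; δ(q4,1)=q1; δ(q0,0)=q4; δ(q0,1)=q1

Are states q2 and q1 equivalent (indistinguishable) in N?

P0 = {q0,q1,q3,q5} | {q2,q4}.
No further refinement is possible. Final partition (2 blocks): {q0,q1,q3,q5} | {q2,q4}.
q2 and q1 end up in different blocks, so they are distinguishable. For instance, the string 'ε' is accepted from only q1.

No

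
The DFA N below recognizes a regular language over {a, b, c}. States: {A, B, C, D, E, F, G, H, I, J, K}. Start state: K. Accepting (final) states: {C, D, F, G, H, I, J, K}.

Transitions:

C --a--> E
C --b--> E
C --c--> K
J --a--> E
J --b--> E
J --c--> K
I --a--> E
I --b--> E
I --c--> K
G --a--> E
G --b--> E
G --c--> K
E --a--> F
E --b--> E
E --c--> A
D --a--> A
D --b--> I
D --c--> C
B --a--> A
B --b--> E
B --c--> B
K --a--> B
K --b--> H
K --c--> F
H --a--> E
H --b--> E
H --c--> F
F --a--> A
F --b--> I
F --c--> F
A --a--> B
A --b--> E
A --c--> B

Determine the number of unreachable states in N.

No path from K leads to C, D, G, J; the other 7 states are all reachable.

4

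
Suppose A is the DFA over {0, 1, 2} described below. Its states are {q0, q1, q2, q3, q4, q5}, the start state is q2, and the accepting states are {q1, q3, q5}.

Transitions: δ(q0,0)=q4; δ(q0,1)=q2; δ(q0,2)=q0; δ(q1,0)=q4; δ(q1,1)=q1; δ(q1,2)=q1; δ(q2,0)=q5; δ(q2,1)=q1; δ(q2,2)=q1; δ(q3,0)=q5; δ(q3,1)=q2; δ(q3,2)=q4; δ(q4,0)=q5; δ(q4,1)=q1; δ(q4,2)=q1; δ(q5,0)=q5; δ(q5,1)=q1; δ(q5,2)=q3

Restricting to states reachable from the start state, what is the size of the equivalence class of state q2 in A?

First remove the unreachable states {q0}; 5 states remain.
Start with accepting vs non-accepting: {q1,q3,q5} | {q2,q4}.
Refine {q1,q3,q5} on symbol 0: members go to different blocks, giving {q3,q5} and {q1}.
Split {q3,q5} by δ(·,1) → {q3} and {q5}.
Stable partition: {q3} | {q2,q4} | {q1} | {q5} — 4 equivalence classes.
State q2 belongs to the block {q2,q4}, which has 2 states.

2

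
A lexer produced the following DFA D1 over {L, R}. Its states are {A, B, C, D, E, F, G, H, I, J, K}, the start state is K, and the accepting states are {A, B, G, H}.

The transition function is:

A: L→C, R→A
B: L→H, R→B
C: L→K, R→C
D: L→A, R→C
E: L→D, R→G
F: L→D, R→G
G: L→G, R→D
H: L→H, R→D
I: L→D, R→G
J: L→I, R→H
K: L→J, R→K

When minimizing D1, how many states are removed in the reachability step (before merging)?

Starting at K and following transitions, the reachable set is {A, C, D, G, H, I, J, K}. That leaves B, E, F unreachable — 3 in total.

3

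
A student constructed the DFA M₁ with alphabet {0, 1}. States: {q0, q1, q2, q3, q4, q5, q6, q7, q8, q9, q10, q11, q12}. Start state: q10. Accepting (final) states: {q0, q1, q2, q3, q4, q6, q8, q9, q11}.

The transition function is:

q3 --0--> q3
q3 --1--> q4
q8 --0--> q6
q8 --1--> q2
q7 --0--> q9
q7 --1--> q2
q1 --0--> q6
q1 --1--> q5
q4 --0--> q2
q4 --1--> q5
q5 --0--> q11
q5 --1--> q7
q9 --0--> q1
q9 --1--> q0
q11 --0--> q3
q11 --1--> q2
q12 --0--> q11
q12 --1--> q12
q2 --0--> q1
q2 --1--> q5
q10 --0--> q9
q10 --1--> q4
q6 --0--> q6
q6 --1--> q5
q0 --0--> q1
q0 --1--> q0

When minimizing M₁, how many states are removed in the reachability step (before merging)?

2

BFS from q10 reaches {q0, q1, q2, q3, q4, q5, q6, q7, q9, q10, q11}; the 2 state(s) q8, q12 are never visited.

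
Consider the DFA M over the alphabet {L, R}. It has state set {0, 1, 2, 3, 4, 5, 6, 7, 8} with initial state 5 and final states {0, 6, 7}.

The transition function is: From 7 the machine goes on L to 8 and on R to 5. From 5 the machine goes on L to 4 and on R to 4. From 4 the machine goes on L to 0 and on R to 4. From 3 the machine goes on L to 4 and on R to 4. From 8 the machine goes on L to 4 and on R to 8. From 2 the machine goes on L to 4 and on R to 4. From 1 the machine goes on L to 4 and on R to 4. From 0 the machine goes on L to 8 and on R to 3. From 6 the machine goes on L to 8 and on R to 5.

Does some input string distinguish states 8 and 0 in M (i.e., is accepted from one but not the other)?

Yes

Reachable states from the start: {0,3,4,5,8}. Unreachable: {1,2,6,7} — drop them.
Start with accepting vs non-accepting: {0} | {3,4,5,8}.
On input L, block {3,4,5,8} splits into {3,5,8} and {4}.
On input R, block {3,5,8} splits into {3,5} and {8}.
Stable partition: {0} | {3,5} | {4} | {8} — 4 equivalence classes.
8 and 0 end up in different blocks, so they are distinguishable. For instance, the string 'ε' is accepted from only 0.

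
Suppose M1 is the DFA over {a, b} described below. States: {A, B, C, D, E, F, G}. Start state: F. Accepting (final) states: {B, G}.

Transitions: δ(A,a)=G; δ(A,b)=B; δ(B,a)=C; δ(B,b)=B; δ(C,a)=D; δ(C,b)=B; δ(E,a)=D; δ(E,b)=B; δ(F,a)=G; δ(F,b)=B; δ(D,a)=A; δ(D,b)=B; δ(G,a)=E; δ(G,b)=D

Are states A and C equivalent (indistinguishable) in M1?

Every state is reachable, so we keep all 7.
P0 = {B,G} | {A,C,D,E,F}.
Split {B,G} by δ(·,b) → {B} and {G}.
Refine {A,C,D,E,F} on symbol a: members go to different blocks, giving {C,D,E} and {A,F}.
On input a, block {C,D,E} splits into {C,E} and {D}.
Stable partition: {B} | {C,E} | {G} | {A,F} | {D} — 5 equivalence classes.
A and C end up in different blocks, so they are distinguishable. For instance, the string 'a' is accepted from only A.

No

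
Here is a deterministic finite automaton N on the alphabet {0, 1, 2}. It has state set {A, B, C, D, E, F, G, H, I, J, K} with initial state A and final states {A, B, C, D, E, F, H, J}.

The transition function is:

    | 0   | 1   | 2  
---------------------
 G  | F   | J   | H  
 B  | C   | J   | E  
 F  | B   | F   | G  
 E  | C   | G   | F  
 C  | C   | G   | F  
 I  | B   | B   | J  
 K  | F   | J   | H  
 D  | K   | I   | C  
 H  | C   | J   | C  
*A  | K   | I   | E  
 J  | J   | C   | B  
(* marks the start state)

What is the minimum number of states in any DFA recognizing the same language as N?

7

States {D} cannot be reached from the start state, so discard them.
P0 = {A,B,C,E,F,H,J} | {G,I,K}.
Split {A,B,C,E,F,H,J} by δ(·,0) → {B,C,E,F,H,J} and {A}.
On input 1, block {B,C,E,F,H,J} splits into {B,F,H,J} and {C,E}.
Refine {B,F,H,J} on symbol 0: members go to different blocks, giving {B,H} and {F,J}.
On input 0, block {G,I,K} splits into {G,K} and {I}.
Refine {F,J} on symbol 0: members go to different blocks, giving {F} and {J}.
Stable partition: {B,H} | {G,K} | {A} | {C,E} | {F} | {I} | {J} — 7 equivalence classes.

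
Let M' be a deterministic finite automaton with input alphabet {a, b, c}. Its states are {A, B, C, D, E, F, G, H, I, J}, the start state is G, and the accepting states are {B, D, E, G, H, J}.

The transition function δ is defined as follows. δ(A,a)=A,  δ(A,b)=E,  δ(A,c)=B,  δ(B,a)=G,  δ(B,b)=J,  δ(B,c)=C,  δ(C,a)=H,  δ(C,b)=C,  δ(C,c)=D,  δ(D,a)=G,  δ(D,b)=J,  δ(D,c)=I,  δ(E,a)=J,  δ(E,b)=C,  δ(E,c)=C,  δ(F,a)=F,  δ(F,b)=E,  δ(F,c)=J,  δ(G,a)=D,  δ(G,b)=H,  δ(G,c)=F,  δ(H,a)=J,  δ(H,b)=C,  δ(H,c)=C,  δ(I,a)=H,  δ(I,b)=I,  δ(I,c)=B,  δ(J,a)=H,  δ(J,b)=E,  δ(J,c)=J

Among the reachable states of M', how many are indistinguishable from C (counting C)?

First remove the unreachable states {A}; 9 states remain.
P0 = {B,D,E,G,H,J} | {C,F,I}.
On input b, block {B,D,E,G,H,J} splits into {B,D,G,J} and {E,H}.
Split {B,D,G,J} by δ(·,a) → {B,D,G} and {J}.
On input b, block {B,D,G} splits into {B,D} and {G}.
Split {C,F,I} by δ(·,a) → {C,I} and {F}.
The partition is now stable with 6 blocks: {B,D} | {C,I} | {E,H} | {J} | {G} | {F}.
The equivalence class containing C is {C,I}, of size 2.

2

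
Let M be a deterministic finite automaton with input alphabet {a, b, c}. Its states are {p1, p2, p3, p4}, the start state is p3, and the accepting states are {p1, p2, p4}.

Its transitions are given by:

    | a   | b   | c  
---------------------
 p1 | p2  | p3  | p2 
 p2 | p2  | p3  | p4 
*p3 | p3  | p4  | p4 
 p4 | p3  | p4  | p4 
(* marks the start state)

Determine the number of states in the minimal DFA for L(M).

Reachable states from the start: {p3,p4}. Unreachable: {p1,p2} — drop them.
P0 = {p4} | {p3}.
No further refinement is possible. Final partition (2 blocks): {p4} | {p3}.

2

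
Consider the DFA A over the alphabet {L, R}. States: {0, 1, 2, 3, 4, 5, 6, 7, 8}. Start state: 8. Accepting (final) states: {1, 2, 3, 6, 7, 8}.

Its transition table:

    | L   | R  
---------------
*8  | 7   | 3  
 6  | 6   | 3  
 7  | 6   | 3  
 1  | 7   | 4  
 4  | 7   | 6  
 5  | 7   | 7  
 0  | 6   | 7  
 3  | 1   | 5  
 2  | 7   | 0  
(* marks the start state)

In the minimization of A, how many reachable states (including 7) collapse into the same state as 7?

3

First remove the unreachable states {0,2}; 7 states remain.
Initial partition by acceptance: {1,3,6,7,8} | {4,5}.
Refine {1,3,6,7,8} on symbol R: members go to different blocks, giving {6,7,8} and {1,3}.
On input L, block {1,3} splits into {1} and {3}.
No further refinement is possible. Final partition (4 blocks): {6,7,8} | {4,5} | {1} | {3}.
The equivalence class containing 7 is {6,7,8}, of size 3.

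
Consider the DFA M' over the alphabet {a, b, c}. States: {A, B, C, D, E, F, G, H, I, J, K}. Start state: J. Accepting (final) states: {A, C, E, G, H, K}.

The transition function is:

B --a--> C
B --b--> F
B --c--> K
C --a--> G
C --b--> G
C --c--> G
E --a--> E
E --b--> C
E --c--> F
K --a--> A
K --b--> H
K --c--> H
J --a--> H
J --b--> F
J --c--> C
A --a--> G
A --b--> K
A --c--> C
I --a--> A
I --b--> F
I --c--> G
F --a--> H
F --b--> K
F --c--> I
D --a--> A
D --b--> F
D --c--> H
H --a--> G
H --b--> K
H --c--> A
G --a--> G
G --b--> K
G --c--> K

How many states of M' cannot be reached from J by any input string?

3

No path from J leads to B, D, E; the other 8 states are all reachable.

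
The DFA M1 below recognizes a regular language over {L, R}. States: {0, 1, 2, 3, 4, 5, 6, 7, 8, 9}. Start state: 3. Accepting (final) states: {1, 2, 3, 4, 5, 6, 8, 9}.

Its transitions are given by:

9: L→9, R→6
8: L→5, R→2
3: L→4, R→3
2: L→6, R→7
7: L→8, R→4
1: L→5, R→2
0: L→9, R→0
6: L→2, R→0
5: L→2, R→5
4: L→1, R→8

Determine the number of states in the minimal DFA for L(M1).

9

Every state is reachable, so we keep all 10.
P0 = {1,2,3,4,5,6,8,9} | {0,7}.
Split {1,2,3,4,5,6,8,9} by δ(·,R) → {1,3,4,5,8,9} and {2,6}.
Split {1,3,4,5,8,9} by δ(·,L) → {1,3,4,8,9} and {5}.
Split {1,3,4,8,9} by δ(·,L) → {3,4,9} and {1,8}.
Split {3,4,9} by δ(·,L) → {3,9} and {4}.
Split {3,9} by δ(·,L) → {3} and {9}.
On input L, block {0,7} splits into {0} and {7}.
Refine {2,6} on symbol R: members go to different blocks, giving {2} and {6}.
The partition is now stable with 9 blocks: {3} | {0} | {2} | {5} | {1,8} | {4} | {9} | {7} | {6}.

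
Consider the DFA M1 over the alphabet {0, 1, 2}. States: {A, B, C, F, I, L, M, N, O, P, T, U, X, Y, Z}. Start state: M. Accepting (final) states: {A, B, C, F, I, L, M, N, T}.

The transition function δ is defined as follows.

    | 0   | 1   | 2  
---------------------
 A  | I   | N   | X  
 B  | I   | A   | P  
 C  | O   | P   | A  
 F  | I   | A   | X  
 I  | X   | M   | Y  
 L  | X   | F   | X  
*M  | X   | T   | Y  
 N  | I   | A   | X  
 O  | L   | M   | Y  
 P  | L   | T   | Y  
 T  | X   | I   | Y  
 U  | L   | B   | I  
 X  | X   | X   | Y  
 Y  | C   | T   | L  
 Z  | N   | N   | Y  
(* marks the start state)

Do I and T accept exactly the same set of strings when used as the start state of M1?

First remove the unreachable states {B,U,Z}; 12 states remain.
P0 = {A,C,F,I,L,M,N,T} | {O,P,X,Y}.
Split {A,C,F,I,L,M,N,T} by δ(·,0) → {C,I,L,M,T} and {A,F,N}.
Split {C,I,L,M,T} by δ(·,1) → {I,M,T} and {C} and {L}.
Split {O,P,X,Y} by δ(·,0) → {O,P} and {X} and {Y}.
The partition is now stable with 7 blocks: {I,M,T} | {O,P} | {A,F,N} | {C} | {L} | {X} | {Y}.
I and T lie in the same block of the stable partition, so they are equivalent — no string distinguishes them.

Yes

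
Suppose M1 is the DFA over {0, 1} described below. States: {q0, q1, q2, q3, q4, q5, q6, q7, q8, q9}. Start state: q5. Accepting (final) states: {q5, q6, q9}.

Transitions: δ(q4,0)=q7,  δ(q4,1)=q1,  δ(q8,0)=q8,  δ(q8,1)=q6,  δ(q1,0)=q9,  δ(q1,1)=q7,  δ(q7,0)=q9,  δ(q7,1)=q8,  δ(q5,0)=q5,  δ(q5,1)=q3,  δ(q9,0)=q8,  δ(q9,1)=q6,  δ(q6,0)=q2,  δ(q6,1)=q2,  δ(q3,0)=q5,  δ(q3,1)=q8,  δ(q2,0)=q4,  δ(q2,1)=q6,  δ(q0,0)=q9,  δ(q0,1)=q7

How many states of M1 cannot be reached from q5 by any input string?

1

Starting at q5 and following transitions, the reachable set is {q1, q2, q3, q4, q5, q6, q7, q8, q9}. That leaves q0 unreachable — 1 in total.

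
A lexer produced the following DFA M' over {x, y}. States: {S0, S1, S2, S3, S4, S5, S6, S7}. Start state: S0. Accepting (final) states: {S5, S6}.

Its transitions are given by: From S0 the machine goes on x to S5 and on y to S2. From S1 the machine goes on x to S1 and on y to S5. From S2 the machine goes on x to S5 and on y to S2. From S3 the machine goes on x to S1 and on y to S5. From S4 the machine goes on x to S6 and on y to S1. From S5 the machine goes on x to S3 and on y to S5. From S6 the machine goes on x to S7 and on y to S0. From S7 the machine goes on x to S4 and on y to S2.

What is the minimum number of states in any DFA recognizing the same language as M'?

3

Reachable states from the start: {S0,S1,S2,S3,S5}. Unreachable: {S4,S6,S7} — drop them.
Initial partition by acceptance: {S5} | {S0,S1,S2,S3}.
On input x, block {S0,S1,S2,S3} splits into {S0,S2} and {S1,S3}.
No further refinement is possible. Final partition (3 blocks): {S5} | {S0,S2} | {S1,S3}.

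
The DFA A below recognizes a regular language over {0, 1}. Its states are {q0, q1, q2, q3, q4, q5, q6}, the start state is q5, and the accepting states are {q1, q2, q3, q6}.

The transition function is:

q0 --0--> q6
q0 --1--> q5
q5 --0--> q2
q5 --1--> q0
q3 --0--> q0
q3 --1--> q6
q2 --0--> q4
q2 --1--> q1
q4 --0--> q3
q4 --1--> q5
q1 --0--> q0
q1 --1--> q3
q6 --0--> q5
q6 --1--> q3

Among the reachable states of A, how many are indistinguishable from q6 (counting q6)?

4

Initial partition by acceptance: {q1,q2,q3,q6} | {q0,q4,q5}.
No further refinement is possible. Final partition (2 blocks): {q1,q2,q3,q6} | {q0,q4,q5}.
State q6 belongs to the block {q1,q2,q3,q6}, which has 4 states.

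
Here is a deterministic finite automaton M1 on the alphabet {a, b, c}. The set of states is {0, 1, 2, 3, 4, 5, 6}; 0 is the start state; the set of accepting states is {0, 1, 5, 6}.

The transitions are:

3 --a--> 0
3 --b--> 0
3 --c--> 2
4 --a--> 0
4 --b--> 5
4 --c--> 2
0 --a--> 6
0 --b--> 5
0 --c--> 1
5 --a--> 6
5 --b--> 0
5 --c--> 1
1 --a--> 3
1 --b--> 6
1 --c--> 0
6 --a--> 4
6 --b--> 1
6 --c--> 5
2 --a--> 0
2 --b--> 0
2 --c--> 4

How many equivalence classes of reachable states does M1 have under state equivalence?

3

All states are reachable from the start state.
Start with accepting vs non-accepting: {0,1,5,6} | {2,3,4}.
Split {0,1,5,6} by δ(·,a) → {0,5} and {1,6}.
No further refinement is possible. Final partition (3 blocks): {0,5} | {2,3,4} | {1,6}.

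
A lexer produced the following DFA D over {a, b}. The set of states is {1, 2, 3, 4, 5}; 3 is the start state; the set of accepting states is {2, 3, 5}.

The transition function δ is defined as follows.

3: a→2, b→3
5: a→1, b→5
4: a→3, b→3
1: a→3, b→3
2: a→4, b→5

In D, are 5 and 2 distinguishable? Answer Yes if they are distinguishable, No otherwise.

No

Start with accepting vs non-accepting: {2,3,5} | {1,4}.
Refine {2,3,5} on symbol a: members go to different blocks, giving {2,5} and {3}.
No further refinement is possible. Final partition (3 blocks): {2,5} | {1,4} | {3}.
5 and 2 lie in the same block of the stable partition, so they are equivalent — no string distinguishes them.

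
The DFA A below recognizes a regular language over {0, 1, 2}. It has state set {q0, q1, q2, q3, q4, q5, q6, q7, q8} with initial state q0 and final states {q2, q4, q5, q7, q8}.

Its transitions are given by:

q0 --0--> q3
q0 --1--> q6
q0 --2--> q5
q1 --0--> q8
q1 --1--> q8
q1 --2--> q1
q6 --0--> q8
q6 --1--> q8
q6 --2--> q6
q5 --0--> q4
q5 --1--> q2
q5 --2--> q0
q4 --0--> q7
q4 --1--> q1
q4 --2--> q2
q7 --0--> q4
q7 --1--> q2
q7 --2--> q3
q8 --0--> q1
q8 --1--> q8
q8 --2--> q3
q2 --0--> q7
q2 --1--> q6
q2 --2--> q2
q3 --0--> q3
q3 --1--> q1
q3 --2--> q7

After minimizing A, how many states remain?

5

Initial partition by acceptance: {q2,q4,q5,q7,q8} | {q0,q1,q3,q6}.
Refine {q2,q4,q5,q7,q8} on symbol 0: members go to different blocks, giving {q2,q4,q5,q7} and {q8}.
Split {q2,q4,q5,q7} by δ(·,1) → {q2,q4} and {q5,q7}.
Refine {q0,q1,q3,q6} on symbol 0: members go to different blocks, giving {q0,q3} and {q1,q6}.
Stable partition: {q2,q4} | {q0,q3} | {q8} | {q5,q7} | {q1,q6} — 5 equivalence classes.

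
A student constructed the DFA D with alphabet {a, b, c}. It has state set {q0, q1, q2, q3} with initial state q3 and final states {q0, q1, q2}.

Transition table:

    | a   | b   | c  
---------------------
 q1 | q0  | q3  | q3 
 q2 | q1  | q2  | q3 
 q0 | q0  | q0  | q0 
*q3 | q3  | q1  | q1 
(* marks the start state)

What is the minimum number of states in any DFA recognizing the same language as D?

Reachable states from the start: {q0,q1,q3}. Unreachable: {q2} — drop them.
P0 = {q0,q1} | {q3}.
Refine {q0,q1} on symbol b: members go to different blocks, giving {q0} and {q1}.
Stable partition: {q0} | {q3} | {q1} — 3 equivalence classes.

3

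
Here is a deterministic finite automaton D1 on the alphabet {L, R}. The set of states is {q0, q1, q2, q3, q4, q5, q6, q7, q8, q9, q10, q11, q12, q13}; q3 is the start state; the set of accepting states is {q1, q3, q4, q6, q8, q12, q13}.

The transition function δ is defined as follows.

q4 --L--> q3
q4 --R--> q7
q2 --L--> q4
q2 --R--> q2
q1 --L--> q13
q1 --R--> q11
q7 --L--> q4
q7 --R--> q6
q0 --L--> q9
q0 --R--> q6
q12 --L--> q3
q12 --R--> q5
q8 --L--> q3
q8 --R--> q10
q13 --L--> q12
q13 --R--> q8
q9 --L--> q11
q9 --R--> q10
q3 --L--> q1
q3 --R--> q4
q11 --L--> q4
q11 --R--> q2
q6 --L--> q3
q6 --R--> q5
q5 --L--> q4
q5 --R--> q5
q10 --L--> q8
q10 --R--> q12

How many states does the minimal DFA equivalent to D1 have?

5

States {q0,q9} cannot be reached from the start state, so discard them.
Start with accepting vs non-accepting: {q1,q3,q4,q6,q8,q12,q13} | {q2,q5,q7,q10,q11}.
On input R, block {q1,q3,q4,q6,q8,q12,q13} splits into {q1,q4,q6,q8,q12} and {q3,q13}.
Split {q2,q5,q7,q10,q11} by δ(·,R) → {q2,q5,q11} and {q7,q10}.
On input R, block {q1,q4,q6,q8,q12} splits into {q1,q6,q12} and {q4,q8}.
The partition is now stable with 5 blocks: {q1,q6,q12} | {q2,q5,q11} | {q3,q13} | {q7,q10} | {q4,q8}.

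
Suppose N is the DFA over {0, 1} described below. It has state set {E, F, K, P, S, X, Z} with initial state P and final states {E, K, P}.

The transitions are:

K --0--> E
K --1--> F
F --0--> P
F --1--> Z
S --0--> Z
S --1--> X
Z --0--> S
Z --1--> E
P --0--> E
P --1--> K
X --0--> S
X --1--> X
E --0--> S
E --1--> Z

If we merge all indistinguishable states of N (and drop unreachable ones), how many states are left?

All states are reachable from the start state.
Start with accepting vs non-accepting: {E,K,P} | {F,S,X,Z}.
Split {E,K,P} by δ(·,0) → {K,P} and {E}.
Refine {K,P} on symbol 1: members go to different blocks, giving {P} and {K}.
Split {F,S,X,Z} by δ(·,0) → {S,X,Z} and {F}.
Split {S,X,Z} by δ(·,1) → {S,X} and {Z}.
Split {S,X} by δ(·,0) → {S} and {X}.
No further refinement is possible. Final partition (7 blocks): {P} | {S} | {E} | {K} | {F} | {Z} | {X}.

7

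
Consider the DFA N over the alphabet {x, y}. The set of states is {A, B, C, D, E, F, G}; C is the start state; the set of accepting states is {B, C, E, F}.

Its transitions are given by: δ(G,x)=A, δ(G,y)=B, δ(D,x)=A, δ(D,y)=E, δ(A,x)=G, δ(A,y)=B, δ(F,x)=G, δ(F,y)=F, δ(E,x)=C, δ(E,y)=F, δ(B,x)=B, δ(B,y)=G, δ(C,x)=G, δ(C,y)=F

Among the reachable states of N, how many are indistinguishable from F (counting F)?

2

States {D,E} cannot be reached from the start state, so discard them.
Start with accepting vs non-accepting: {B,C,F} | {A,G}.
Split {B,C,F} by δ(·,x) → {C,F} and {B}.
The partition is now stable with 3 blocks: {C,F} | {A,G} | {B}.
State F belongs to the block {C,F}, which has 2 states.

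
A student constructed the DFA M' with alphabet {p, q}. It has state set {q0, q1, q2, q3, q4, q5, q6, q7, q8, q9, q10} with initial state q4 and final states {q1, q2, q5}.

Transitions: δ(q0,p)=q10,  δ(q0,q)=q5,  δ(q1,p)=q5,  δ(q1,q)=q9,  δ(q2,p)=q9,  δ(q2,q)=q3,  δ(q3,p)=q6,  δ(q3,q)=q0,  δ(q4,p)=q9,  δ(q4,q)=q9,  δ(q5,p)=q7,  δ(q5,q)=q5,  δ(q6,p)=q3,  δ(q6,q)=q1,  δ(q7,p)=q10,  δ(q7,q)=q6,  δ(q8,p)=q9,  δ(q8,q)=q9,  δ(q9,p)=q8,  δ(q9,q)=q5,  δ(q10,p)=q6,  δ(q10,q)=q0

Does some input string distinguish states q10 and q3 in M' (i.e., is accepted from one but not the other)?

No

States {q2} cannot be reached from the start state, so discard them.
Initial partition by acceptance: {q1,q5} | {q0,q3,q4,q6,q7,q8,q9,q10}.
On input p, block {q1,q5} splits into {q1} and {q5}.
On input q, block {q0,q3,q4,q6,q7,q8,q9,q10} splits into {q3,q4,q7,q8,q10} and {q0,q9} and {q6}.
On input p, block {q3,q4,q7,q8,q10} splits into {q3,q10} and {q4,q8} and {q7}.
Refine {q0,q9} on symbol p: members go to different blocks, giving {q0} and {q9}.
Stable partition: {q1} | {q3,q10} | {q5} | {q0} | {q6} | {q4,q8} | {q7} | {q9} — 8 equivalence classes.
q10 and q3 lie in the same block of the stable partition, so they are equivalent — no string distinguishes them.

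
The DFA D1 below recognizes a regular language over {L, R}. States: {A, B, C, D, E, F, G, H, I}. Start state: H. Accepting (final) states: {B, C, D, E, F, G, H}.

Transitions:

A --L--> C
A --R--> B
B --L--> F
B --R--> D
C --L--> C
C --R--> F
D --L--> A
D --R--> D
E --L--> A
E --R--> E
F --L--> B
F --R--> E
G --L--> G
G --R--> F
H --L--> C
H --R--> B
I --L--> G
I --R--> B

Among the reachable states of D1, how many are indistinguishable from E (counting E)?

Reachable states from the start: {A,B,C,D,E,F,H}. Unreachable: {G,I} — drop them.
Start with accepting vs non-accepting: {B,C,D,E,F,H} | {A}.
Split {B,C,D,E,F,H} by δ(·,L) → {B,C,F,H} and {D,E}.
On input R, block {B,C,F,H} splits into {B,F} and {C,H}.
The partition is now stable with 4 blocks: {B,F} | {A} | {D,E} | {C,H}.
The equivalence class containing E is {D,E}, of size 2.

2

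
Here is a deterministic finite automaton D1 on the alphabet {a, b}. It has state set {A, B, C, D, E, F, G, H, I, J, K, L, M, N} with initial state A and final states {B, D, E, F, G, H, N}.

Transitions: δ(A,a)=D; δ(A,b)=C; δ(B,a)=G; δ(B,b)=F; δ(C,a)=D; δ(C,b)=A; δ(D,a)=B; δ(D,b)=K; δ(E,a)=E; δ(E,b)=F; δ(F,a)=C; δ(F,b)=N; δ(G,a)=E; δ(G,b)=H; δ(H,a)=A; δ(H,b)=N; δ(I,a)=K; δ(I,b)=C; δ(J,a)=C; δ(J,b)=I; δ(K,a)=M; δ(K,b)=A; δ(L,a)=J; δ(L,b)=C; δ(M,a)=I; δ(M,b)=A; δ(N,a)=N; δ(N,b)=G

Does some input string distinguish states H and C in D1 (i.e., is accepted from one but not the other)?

First remove the unreachable states {J,L}; 12 states remain.
P0 = {B,D,E,F,G,H,N} | {A,C,I,K,M}.
Refine {B,D,E,F,G,H,N} on symbol a: members go to different blocks, giving {B,D,E,G,N} and {F,H}.
Split {B,D,E,G,N} by δ(·,b) → {B,E,G} and {D} and {N}.
On input a, block {A,C,I,K,M} splits into {I,K,M} and {A,C}.
The partition is now stable with 6 blocks: {B,E,G} | {I,K,M} | {F,H} | {D} | {N} | {A,C}.
H and C end up in different blocks, so they are distinguishable. For instance, the string 'ε' is accepted from only H.

Yes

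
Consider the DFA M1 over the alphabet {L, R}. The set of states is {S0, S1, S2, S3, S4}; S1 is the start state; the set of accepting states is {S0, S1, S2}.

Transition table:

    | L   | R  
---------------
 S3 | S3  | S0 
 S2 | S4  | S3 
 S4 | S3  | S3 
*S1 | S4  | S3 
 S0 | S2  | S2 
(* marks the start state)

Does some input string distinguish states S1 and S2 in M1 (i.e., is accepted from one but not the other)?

All states are reachable from the start state.
Start with accepting vs non-accepting: {S0,S1,S2} | {S3,S4}.
Split {S0,S1,S2} by δ(·,L) → {S1,S2} and {S0}.
On input R, block {S3,S4} splits into {S3} and {S4}.
The partition is now stable with 4 blocks: {S1,S2} | {S3} | {S0} | {S4}.
S1 and S2 lie in the same block of the stable partition, so they are equivalent — no string distinguishes them.

No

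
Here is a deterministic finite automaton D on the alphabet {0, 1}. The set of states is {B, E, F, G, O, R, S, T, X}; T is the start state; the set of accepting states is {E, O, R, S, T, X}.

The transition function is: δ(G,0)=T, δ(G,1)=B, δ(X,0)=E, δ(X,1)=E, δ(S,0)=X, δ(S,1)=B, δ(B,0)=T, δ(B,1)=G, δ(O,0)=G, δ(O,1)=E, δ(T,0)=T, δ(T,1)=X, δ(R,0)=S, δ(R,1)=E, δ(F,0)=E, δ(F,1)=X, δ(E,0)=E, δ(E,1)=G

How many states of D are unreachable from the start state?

BFS from T reaches {B, E, G, T, X}; the 4 state(s) F, O, R, S are never visited.

4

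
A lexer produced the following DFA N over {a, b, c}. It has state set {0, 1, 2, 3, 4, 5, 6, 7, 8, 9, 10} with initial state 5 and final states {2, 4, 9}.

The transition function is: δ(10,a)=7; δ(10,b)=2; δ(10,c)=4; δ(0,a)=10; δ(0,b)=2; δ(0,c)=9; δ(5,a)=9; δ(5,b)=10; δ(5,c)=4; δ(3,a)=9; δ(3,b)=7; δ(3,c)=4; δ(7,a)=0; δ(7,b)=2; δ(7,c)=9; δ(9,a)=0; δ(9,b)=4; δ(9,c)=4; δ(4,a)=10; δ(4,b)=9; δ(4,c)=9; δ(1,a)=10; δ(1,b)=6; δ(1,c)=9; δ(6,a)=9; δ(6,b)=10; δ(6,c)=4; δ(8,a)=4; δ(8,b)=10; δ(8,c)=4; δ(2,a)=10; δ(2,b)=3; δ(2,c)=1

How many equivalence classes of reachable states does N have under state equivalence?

Reachable states from the start: {0,1,2,3,4,5,6,7,9,10}. Unreachable: {8} — drop them.
Initial partition by acceptance: {2,4,9} | {0,1,3,5,6,7,10}.
Refine {2,4,9} on symbol b: members go to different blocks, giving {4,9} and {2}.
Refine {0,1,3,5,6,7,10} on symbol a: members go to different blocks, giving {0,1,7,10} and {3,5,6}.
Refine {0,1,7,10} on symbol b: members go to different blocks, giving {0,7,10} and {1}.
The partition is now stable with 5 blocks: {4,9} | {0,7,10} | {2} | {3,5,6} | {1}.

5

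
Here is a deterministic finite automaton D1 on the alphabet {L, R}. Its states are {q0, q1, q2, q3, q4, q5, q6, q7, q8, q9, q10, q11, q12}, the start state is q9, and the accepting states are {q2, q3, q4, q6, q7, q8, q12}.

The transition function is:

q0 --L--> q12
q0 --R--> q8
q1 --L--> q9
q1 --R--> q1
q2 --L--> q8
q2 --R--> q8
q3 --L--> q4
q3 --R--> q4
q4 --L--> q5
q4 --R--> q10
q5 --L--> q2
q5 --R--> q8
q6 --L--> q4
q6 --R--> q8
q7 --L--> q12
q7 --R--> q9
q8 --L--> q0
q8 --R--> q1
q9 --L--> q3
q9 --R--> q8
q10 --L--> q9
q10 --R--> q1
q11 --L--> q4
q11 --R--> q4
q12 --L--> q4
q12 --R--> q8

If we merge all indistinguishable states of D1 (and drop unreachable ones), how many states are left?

States {q6,q7,q11} cannot be reached from the start state, so discard them.
P0 = {q2,q3,q4,q8,q12} | {q0,q1,q5,q9,q10}.
Split {q2,q3,q4,q8,q12} by δ(·,L) → {q2,q3,q12} and {q4,q8}.
Split {q0,q1,q5,q9,q10} by δ(·,L) → {q0,q5,q9} and {q1,q10}.
No further refinement is possible. Final partition (4 blocks): {q2,q3,q12} | {q0,q5,q9} | {q4,q8} | {q1,q10}.

4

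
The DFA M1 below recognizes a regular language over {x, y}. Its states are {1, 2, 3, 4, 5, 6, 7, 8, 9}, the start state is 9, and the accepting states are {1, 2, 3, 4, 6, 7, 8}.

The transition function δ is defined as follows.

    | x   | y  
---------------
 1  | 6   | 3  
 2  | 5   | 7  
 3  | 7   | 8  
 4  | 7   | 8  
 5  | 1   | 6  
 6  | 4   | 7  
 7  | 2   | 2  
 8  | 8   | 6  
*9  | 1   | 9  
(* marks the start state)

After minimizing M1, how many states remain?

8

Every state is reachable, so we keep all 9.
Initial partition by acceptance: {1,2,3,4,6,7,8} | {5,9}.
On input x, block {1,2,3,4,6,7,8} splits into {1,3,4,6,7,8} and {2}.
Refine {1,3,4,6,7,8} on symbol x: members go to different blocks, giving {1,3,4,6,8} and {7}.
On input x, block {1,3,4,6,8} splits into {1,6,8} and {3,4}.
Split {1,6,8} by δ(·,x) → {1,8} and {6}.
Refine {1,8} on symbol x: members go to different blocks, giving {1} and {8}.
Refine {5,9} on symbol y: members go to different blocks, giving {5} and {9}.
No further refinement is possible. Final partition (8 blocks): {1} | {5} | {2} | {7} | {3,4} | {6} | {8} | {9}.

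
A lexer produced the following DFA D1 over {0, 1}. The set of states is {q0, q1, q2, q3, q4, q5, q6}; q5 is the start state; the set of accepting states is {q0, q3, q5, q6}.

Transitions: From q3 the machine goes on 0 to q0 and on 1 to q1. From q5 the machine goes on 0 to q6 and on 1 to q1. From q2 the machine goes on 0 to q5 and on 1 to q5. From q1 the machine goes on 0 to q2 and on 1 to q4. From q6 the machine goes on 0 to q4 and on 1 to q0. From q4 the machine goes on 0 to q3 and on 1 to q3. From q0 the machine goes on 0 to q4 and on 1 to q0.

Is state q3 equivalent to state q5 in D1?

Yes

P0 = {q0,q3,q5,q6} | {q1,q2,q4}.
Split {q0,q3,q5,q6} by δ(·,0) → {q0,q6} and {q3,q5}.
Refine {q1,q2,q4} on symbol 0: members go to different blocks, giving {q2,q4} and {q1}.
Stable partition: {q0,q6} | {q2,q4} | {q3,q5} | {q1} — 4 equivalence classes.
q3 and q5 lie in the same block of the stable partition, so they are equivalent — no string distinguishes them.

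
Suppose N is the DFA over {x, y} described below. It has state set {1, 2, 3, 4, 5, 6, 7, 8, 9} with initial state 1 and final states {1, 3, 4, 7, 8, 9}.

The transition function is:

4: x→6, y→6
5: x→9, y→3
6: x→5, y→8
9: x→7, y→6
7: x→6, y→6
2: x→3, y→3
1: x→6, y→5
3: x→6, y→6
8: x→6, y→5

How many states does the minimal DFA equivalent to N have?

5

States {2,4} cannot be reached from the start state, so discard them.
P0 = {1,3,7,8,9} | {5,6}.
Refine {1,3,7,8,9} on symbol x: members go to different blocks, giving {1,3,7,8} and {9}.
Split {5,6} by δ(·,x) → {5} and {6}.
On input y, block {1,3,7,8} splits into {1,8} and {3,7}.
The partition is now stable with 5 blocks: {1,8} | {5} | {9} | {6} | {3,7}.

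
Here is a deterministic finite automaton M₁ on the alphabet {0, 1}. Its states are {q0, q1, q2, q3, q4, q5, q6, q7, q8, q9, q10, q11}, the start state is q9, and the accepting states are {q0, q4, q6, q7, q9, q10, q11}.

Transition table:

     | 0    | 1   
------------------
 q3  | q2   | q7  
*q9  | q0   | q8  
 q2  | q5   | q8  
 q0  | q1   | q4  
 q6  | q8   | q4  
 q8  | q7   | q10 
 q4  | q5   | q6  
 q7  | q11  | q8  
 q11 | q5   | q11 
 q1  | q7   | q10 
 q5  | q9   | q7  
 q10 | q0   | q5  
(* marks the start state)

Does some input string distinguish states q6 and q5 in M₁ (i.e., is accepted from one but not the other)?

Yes

First remove the unreachable states {q2,q3}; 10 states remain.
P0 = {q0,q4,q6,q7,q9,q10,q11} | {q1,q5,q8}.
Refine {q0,q4,q6,q7,q9,q10,q11} on symbol 0: members go to different blocks, giving {q0,q4,q6,q11} and {q7,q9,q10}.
No further refinement is possible. Final partition (3 blocks): {q0,q4,q6,q11} | {q1,q5,q8} | {q7,q9,q10}.
q6 and q5 end up in different blocks, so they are distinguishable. For instance, the string 'ε' is accepted from only q6.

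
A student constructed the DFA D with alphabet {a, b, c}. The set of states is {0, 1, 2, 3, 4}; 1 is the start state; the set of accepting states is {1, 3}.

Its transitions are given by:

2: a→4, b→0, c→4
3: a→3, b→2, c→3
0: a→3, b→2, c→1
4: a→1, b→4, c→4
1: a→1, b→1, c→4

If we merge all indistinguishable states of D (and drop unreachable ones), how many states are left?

2

First remove the unreachable states {0,2,3}; 2 states remain.
P0 = {1} | {4}.
No further refinement is possible. Final partition (2 blocks): {1} | {4}.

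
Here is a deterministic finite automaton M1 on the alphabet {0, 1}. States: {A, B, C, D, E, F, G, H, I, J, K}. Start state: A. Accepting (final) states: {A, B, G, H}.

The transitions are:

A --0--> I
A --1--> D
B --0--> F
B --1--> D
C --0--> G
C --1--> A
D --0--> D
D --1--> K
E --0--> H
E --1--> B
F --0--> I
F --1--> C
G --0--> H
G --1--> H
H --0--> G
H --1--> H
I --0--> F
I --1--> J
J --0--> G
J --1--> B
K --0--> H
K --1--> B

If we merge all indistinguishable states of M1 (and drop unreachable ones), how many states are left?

4

First remove the unreachable states {E}; 10 states remain.
Start with accepting vs non-accepting: {A,B,G,H} | {C,D,F,I,J,K}.
Refine {A,B,G,H} on symbol 0: members go to different blocks, giving {A,B} and {G,H}.
Refine {C,D,F,I,J,K} on symbol 0: members go to different blocks, giving {C,J,K} and {D,F,I}.
No further refinement is possible. Final partition (4 blocks): {A,B} | {C,J,K} | {G,H} | {D,F,I}.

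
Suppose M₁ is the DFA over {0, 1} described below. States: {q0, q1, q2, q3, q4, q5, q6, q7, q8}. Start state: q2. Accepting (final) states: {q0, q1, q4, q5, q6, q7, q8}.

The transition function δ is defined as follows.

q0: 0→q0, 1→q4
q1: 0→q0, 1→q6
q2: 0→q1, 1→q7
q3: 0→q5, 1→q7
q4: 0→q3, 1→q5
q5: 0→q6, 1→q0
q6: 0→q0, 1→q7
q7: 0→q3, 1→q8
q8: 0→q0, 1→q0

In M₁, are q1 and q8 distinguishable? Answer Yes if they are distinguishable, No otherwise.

All states are reachable from the start state.
P0 = {q0,q1,q4,q5,q6,q7,q8} | {q2,q3}.
Refine {q0,q1,q4,q5,q6,q7,q8} on symbol 0: members go to different blocks, giving {q0,q1,q5,q6,q8} and {q4,q7}.
On input 1, block {q0,q1,q5,q6,q8} splits into {q1,q5,q8} and {q0,q6}.
Stable partition: {q1,q5,q8} | {q2,q3} | {q4,q7} | {q0,q6} — 4 equivalence classes.
q1 and q8 lie in the same block of the stable partition, so they are equivalent — no string distinguishes them.

No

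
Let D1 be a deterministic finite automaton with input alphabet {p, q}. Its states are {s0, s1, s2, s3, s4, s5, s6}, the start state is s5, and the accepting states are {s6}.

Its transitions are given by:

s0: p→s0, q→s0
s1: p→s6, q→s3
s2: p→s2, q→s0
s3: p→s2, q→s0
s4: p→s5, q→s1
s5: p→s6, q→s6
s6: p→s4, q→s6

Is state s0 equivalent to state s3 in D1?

Yes

Every state is reachable, so we keep all 7.
P0 = {s6} | {s0,s1,s2,s3,s4,s5}.
Refine {s0,s1,s2,s3,s4,s5} on symbol p: members go to different blocks, giving {s0,s2,s3,s4} and {s1,s5}.
Split {s0,s2,s3,s4} by δ(·,p) → {s0,s2,s3} and {s4}.
Split {s1,s5} by δ(·,q) → {s1} and {s5}.
Stable partition: {s6} | {s0,s2,s3} | {s1} | {s4} | {s5} — 5 equivalence classes.
s0 and s3 lie in the same block of the stable partition, so they are equivalent — no string distinguishes them.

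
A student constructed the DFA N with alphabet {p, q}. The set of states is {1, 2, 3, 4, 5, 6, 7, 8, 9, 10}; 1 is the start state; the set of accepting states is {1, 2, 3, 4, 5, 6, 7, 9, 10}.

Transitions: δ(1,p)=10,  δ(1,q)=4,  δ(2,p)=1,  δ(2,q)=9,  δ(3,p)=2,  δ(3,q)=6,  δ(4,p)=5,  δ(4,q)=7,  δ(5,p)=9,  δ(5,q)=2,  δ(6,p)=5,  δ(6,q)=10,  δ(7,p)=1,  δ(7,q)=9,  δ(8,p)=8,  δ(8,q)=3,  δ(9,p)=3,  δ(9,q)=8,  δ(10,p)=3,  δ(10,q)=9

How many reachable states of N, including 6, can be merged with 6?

Every state is reachable, so we keep all 10.
Initial partition by acceptance: {1,2,3,4,5,6,7,9,10} | {8}.
On input q, block {1,2,3,4,5,6,7,9,10} splits into {1,2,3,4,5,6,7,10} and {9}.
On input p, block {1,2,3,4,5,6,7,10} splits into {1,2,3,4,6,7,10} and {5}.
On input p, block {1,2,3,4,6,7,10} splits into {1,2,3,7,10} and {4,6}.
Split {1,2,3,7,10} by δ(·,q) → {2,7,10} and {1,3}.
The partition is now stable with 6 blocks: {2,7,10} | {8} | {9} | {5} | {4,6} | {1,3}.
State 6 belongs to the block {4,6}, which has 2 states.

2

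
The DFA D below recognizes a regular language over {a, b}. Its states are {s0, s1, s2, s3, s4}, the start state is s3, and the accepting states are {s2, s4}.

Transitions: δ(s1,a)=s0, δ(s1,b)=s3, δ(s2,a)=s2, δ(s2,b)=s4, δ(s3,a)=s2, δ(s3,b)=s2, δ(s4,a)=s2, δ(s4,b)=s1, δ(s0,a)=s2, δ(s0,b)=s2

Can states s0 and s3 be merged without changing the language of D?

Every state is reachable, so we keep all 5.
Initial partition by acceptance: {s2,s4} | {s0,s1,s3}.
On input b, block {s2,s4} splits into {s2} and {s4}.
Split {s0,s1,s3} by δ(·,a) → {s0,s3} and {s1}.
The partition is now stable with 4 blocks: {s2} | {s0,s3} | {s4} | {s1}.
s0 and s3 lie in the same block of the stable partition, so they are equivalent — no string distinguishes them.

Yes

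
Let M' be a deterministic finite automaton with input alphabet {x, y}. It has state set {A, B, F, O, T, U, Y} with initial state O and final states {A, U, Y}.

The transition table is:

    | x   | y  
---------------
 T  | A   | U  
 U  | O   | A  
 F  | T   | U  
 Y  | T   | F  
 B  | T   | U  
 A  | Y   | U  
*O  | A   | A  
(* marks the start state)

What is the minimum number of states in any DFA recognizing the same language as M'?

First remove the unreachable states {B}; 6 states remain.
Start with accepting vs non-accepting: {A,U,Y} | {F,O,T}.
Refine {A,U,Y} on symbol x: members go to different blocks, giving {U,Y} and {A}.
Split {U,Y} by δ(·,y) → {U} and {Y}.
Split {F,O,T} by δ(·,x) → {O,T} and {F}.
On input y, block {O,T} splits into {O} and {T}.
No further refinement is possible. Final partition (6 blocks): {U} | {O} | {A} | {Y} | {F} | {T}.

6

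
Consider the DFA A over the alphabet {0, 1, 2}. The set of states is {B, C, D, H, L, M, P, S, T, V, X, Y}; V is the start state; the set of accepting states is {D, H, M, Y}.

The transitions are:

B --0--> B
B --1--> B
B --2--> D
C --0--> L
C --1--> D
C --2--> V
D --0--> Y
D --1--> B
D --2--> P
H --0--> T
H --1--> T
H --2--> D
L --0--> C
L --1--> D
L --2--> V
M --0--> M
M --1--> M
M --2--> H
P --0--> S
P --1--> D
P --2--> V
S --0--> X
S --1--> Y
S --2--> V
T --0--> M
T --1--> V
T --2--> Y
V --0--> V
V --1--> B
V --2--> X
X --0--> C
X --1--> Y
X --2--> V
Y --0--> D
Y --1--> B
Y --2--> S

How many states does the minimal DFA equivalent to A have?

States {H,M,T} cannot be reached from the start state, so discard them.
P0 = {D,Y} | {B,C,L,P,S,V,X}.
On input 1, block {B,C,L,P,S,V,X} splits into {C,L,P,S,X} and {B,V}.
On input 2, block {B,V} splits into {V} and {B}.
No further refinement is possible. Final partition (4 blocks): {D,Y} | {C,L,P,S,X} | {V} | {B}.

4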